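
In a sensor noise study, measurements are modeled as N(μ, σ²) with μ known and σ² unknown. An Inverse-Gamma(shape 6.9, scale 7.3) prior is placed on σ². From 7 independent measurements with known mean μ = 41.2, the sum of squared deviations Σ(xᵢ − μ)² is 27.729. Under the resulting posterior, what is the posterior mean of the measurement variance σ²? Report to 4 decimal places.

2.2515

With known mean μ and an Inverse-Gamma(α, β) prior on σ², the Normal likelihood is conjugate: posterior is Inv-Gamma(α + n/2, β + Σ(xᵢ−μ)²/2).
Posterior: Inv-Gamma(6.9 + 7/2, 7.3 + 27.729/2) = Inv-Gamma(10.40, 21.1645).
E[σ²|data] = β/(α−1) = 21.1645/9.40 = 2.2515.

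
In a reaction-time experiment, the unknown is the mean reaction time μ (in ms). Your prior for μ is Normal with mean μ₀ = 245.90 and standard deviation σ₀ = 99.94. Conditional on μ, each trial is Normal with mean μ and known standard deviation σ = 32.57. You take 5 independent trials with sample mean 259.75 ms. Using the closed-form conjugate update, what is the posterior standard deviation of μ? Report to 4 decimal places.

14.4135

For Normal data with known variance σ², a Normal(μ₀, σ₀²) prior on μ is conjugate. Posterior precision = 1/σ₀² + n/σ²; posterior mean is the precision-weighted average of μ₀ and x̄.
σ₀² = 99.94² = 9988.0036, σ² = 32.57² = 1060.8049; σ² + n·σ₀² = 1060.8049 + 5·9988.0036 = 51000.8229.
Posterior precision = 1/σ₀² + n/σ² = 1/9988.0036 + 5/1060.8049 = (σ² + n·σ₀²)/(σ₀²σ²) = 51000.8229/(9988.0036·1060.8049); posterior variance σₙ² = σ₀²σ²/(σ² + n·σ₀²) = 9988.0036·1060.8049/51000.8229 = 207.748082.
Posterior SD = √σₙ² = √(9988.0036·1060.8049/51000.8229) = 14.4135.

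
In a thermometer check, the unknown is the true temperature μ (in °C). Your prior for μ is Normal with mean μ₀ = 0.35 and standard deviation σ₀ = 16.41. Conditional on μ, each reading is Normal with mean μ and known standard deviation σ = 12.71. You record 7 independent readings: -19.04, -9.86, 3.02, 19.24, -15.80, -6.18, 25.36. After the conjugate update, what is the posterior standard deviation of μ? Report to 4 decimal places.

For Normal data with known variance σ², a Normal(μ₀, σ₀²) prior on μ is conjugate. Posterior precision = 1/σ₀² + n/σ²; posterior mean is the precision-weighted average of μ₀ and x̄.
σ₀² = 16.41² = 269.2881, σ² = 12.71² = 161.5441; σ² + n·σ₀² = 161.5441 + 7·269.2881 = 2046.5608.
Posterior precision = 1/σ₀² + n/σ² = 1/269.2881 + 7/161.5441 = (σ² + n·σ₀²)/(σ₀²σ²) = 2046.5608/(269.2881·161.5441); posterior variance σₙ² = σ₀²σ²/(σ² + n·σ₀²) = 269.2881·161.5441/2046.5608 = 21.256101.
Posterior SD = √σₙ² = √(269.2881·161.5441/2046.5608) = 4.6104.

4.6104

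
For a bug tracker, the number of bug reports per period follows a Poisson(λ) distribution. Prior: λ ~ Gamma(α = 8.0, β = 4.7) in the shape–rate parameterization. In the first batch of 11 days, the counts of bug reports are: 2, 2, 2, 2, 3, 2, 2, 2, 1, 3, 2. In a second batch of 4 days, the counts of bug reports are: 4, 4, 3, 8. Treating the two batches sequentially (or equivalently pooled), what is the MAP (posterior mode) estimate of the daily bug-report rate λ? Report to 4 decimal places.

With a Gamma(shape α, rate β) prior, the Poisson likelihood is conjugate: the posterior is Gamma(α + ΣXᵢ, β + n).
Batch 1: sum of counts S = 23 over n = 11 days.
After batch 1: Gamma(α+S, β+n) = Gamma(8.0+23, 4.7+11) = Gamma(31.0, 15.7).
Batch 2: sum of counts S = 19 over n = 4 days.
After batch 2: Gamma(α+S, β+n) = Gamma(31.0+19, 15.7+4) = Gamma(50.0, 19.7).
Mode of Gamma(α,β) for α≥1 is (α−1)/β = 49.0/19.7 = 2.4873.

2.4873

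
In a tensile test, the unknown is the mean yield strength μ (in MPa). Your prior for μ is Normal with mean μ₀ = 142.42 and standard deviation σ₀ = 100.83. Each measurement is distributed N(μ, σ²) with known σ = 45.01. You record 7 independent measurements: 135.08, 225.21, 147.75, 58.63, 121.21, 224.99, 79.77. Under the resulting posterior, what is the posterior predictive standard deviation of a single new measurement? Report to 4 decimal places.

48.0344

For Normal data with known variance σ², a Normal(μ₀, σ₀²) prior on μ is conjugate. Posterior precision = 1/σ₀² + n/σ²; posterior mean is the precision-weighted average of μ₀ and x̄.
σ₀² = 100.83² = 10166.6889, σ² = 45.01² = 2025.9001; σ² + n·σ₀² = 2025.9001 + 7·10166.6889 = 73192.7224.
Posterior precision = 1/σ₀² + n/σ² = 1/10166.6889 + 7/2025.9001 = (σ² + n·σ₀²)/(σ₀²σ²) = 73192.7224/(10166.6889·2025.9001); posterior variance σₙ² = σ₀²σ²/(σ² + n·σ₀²) = 10166.6889·2025.9001/73192.7224 = 281.403607.
Predictive variance for one new observation = σₙ² + σ² = 10166.6889·2025.9001/73192.7224 + 2025.9001 = σ²·(σ₀² + 73192.7224)/73192.7224 = 2025.9001·83359.4113/73192.7224 = 2307.303707; SD = √(2025.9001·83359.4113/73192.7224) = 48.0344.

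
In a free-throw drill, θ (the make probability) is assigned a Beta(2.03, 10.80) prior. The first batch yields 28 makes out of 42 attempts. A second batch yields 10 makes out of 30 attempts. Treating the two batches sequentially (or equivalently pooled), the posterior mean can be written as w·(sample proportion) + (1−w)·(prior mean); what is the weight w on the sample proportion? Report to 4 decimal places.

0.8488

The Beta prior is conjugate to a Binomial/Bernoulli likelihood; the update adds successes to α and failures to β.
Total number of attempts: n = 42 + 30 = 72.
Posterior mean = (α₀+k)/(α₀+β₀+n) = [n/(α₀+β₀+n)]·(k/n) + [(α₀+β₀)/(α₀+β₀+n)]·α₀/(α₀+β₀), so only n and the prior enter the weight.
The weight on the data is w = n/(α₀+β₀+n) = 72/(2.03+10.80+72) = 72/84.83 = 0.8488.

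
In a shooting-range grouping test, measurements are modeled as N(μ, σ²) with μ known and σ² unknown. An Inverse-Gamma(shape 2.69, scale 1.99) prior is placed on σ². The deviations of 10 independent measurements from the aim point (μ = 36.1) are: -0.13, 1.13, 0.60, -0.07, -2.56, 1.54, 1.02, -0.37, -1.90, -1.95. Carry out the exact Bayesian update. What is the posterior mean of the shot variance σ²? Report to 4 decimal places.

1.7305

With known mean μ and an Inverse-Gamma(α, β) prior on σ², the Normal likelihood is conjugate: posterior is Inv-Gamma(α + n/2, β + Σ(xᵢ−μ)²/2).
Σ(xᵢ−μ)² = (-0.13)² + (1.13)² + (0.60)² + (-0.07)² + (-2.56)² + (1.54)² + (1.02)² + (-0.37)² + (-1.90)² + (-1.95)² = 19.1737.
Posterior: Inv-Gamma(2.69 + 10/2, 1.99 + 19.1737/2) = Inv-Gamma(7.69, 11.57685).
E[σ²|data] = β/(α−1) = 11.57685/6.69 = 1.7305.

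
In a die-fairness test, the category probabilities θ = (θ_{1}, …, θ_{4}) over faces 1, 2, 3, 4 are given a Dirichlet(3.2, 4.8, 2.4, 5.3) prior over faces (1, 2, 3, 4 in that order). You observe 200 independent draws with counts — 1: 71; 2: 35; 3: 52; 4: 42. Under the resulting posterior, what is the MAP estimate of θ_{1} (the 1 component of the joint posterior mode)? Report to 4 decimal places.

The Dirichlet prior is conjugate to the Multinomial likelihood: each posterior αⱼ = prior αⱼ + observed count nⱼ.
Posterior concentration: (74.2, 39.8, 54.4, 47.3), total = 215.7.
Joint mode component: (α_{1}−1)/(Σα−K) = 73.2/211.7 = 0.3458.

0.3458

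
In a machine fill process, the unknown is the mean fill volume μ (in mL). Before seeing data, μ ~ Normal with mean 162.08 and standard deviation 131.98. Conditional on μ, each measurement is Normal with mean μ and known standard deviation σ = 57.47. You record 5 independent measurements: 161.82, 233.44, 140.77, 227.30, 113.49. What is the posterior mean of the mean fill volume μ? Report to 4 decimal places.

For Normal data with known variance σ², a Normal(μ₀, σ₀²) prior on μ is conjugate. Posterior precision = 1/σ₀² + n/σ²; posterior mean is the precision-weighted average of μ₀ and x̄.
Σxᵢ = 161.82 + 233.44 + 140.77 + 227.30 + 113.49 = 876.82, so n·x̄ = 876.82.
σ₀² = 131.98² = 17418.7204, σ² = 57.47² = 3302.8009; σ² + n·σ₀² = 3302.8009 + 5·17418.7204 = 90396.4029.
Posterior mean = (μ₀/σ₀² + n·x̄/σ²)/(1/σ₀² + n/σ²) = (σ²·μ₀ + σ₀²·n·x̄)/(σ² + n·σ₀²) = (3302.8009·162.08 + 17418.7204·876.82)/90396.4029 = 15808400.391/90396.4029 = 174.8786.

174.8786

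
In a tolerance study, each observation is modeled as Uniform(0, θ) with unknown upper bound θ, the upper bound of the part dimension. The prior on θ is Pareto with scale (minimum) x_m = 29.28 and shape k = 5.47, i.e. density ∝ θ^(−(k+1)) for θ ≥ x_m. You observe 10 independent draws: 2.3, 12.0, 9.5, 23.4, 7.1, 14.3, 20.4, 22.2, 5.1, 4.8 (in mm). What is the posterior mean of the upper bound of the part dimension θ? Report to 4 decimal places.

31.3035

A Pareto(scale x_m, shape k) prior on the upper bound θ of Uniform(0, θ) is conjugate: posterior is Pareto(max(x_m, max xᵢ), k + n).
Sample maximum = 23.4; prior scale x_m = 29.28 → posterior scale = max = 29.28.
Posterior shape = 5.47 + 10 = 15.47.
E[θ|data] = k·x_m/(k−1) = 15.47·29.28/14.47 = 31.3035.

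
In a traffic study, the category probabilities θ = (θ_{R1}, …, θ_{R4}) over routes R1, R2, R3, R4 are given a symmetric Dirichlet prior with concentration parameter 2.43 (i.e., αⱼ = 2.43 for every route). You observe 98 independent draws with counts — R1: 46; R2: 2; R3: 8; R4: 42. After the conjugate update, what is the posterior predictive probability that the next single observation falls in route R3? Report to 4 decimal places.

The Dirichlet prior is conjugate to the Multinomial likelihood: each posterior αⱼ = prior αⱼ + observed count nⱼ.
Posterior concentration: (48.43, 4.43, 10.43, 44.43), total = 107.72.
P(next = R3 | data) = α_{R3}/Σα = 0.0968.

0.0968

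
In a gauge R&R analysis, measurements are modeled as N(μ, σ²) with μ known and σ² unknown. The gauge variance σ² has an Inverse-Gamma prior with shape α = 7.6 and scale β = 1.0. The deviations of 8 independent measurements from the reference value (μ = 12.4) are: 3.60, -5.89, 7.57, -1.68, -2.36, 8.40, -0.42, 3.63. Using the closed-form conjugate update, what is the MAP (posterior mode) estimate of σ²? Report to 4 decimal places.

7.9072

With known mean μ and an Inverse-Gamma(α, β) prior on σ², the Normal likelihood is conjugate: posterior is Inv-Gamma(α + n/2, β + Σ(xᵢ−μ)²/2).
Σ(xᵢ−μ)² = (3.60)² + (-5.89)² + (7.57)² + (-1.68)² + (-2.36)² + (8.40)² + (-0.42)² + (3.63)² = 197.2623.
Posterior: Inv-Gamma(7.6 + 8/2, 1.0 + 197.2623/2) = Inv-Gamma(11.60, 99.63115).
Mode = β/(α+1) = 99.63115/12.60 = 7.9072.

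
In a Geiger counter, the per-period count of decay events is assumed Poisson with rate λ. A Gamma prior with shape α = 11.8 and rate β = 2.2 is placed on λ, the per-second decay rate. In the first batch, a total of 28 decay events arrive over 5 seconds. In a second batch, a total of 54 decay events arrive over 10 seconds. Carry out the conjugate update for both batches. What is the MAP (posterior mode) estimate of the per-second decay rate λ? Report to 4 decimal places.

With a Gamma(shape α, rate β) prior, the Poisson likelihood is conjugate: the posterior is Gamma(α + ΣXᵢ, β + n).
After batch 1: Gamma(α+S, β+n) = Gamma(11.8+28, 2.2+5) = Gamma(39.8, 7.2).
After batch 2: Gamma(α+S, β+n) = Gamma(39.8+54, 7.2+10) = Gamma(93.8, 17.2).
Mode of Gamma(α,β) for α≥1 is (α−1)/β = 92.8/17.2 = 5.3953.

5.3953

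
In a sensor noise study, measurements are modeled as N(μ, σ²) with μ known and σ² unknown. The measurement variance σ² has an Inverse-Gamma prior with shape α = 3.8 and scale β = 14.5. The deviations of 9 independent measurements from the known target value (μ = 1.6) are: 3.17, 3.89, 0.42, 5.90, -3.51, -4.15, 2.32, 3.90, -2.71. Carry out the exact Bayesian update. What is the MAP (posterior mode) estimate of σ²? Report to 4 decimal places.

With known mean μ and an Inverse-Gamma(α, β) prior on σ², the Normal likelihood is conjugate: posterior is Inv-Gamma(α + n/2, β + Σ(xᵢ−μ)²/2).
Σ(xᵢ−μ)² = (3.17)² + (3.89)² + (0.42)² + (5.90)² + (-3.51)² + (-4.15)² + (2.32)² + (3.90)² + (-2.71)² = 117.6465.
Posterior: Inv-Gamma(3.8 + 9/2, 14.5 + 117.6465/2) = Inv-Gamma(8.30, 73.32325).
Mode = β/(α+1) = 73.32325/9.30 = 7.8842.

7.8842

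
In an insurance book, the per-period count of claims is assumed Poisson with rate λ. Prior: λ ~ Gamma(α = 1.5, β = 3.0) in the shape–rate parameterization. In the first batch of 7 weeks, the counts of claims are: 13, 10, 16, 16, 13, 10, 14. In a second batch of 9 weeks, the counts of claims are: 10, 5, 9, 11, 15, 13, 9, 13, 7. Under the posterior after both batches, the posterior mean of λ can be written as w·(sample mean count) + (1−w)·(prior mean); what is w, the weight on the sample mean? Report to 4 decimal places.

With a Gamma(shape α, rate β) prior, the Poisson likelihood is conjugate: the posterior is Gamma(α + ΣXᵢ, β + n).
Total number of weeks: n = 7 + 9 = 16.
Posterior mean = (α₀+S)/(β₀+n) = [n/(β₀+n)]·(S/n) + [β₀/(β₀+n)]·(α₀/β₀), so only n and β₀ enter the weight.
Weight on data w = n/(β₀+n) = 16/(3.0+16) = 16/19.0 = 0.8421.

0.8421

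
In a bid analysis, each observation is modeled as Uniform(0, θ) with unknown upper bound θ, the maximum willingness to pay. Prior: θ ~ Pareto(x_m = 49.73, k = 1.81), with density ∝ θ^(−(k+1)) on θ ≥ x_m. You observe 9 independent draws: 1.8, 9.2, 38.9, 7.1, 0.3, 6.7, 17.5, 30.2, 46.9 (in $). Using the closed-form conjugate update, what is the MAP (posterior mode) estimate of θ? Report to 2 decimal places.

49.73

A Pareto(scale x_m, shape k) prior on the upper bound θ of Uniform(0, θ) is conjugate: posterior is Pareto(max(x_m, max xᵢ), k + n).
Sample maximum = 46.9; prior scale x_m = 49.73 → posterior scale = max = 49.73.
Posterior shape = 1.81 + 9 = 10.81.
The Pareto density is decreasing on [x_m, ∞), so the mode is x_m = 49.73.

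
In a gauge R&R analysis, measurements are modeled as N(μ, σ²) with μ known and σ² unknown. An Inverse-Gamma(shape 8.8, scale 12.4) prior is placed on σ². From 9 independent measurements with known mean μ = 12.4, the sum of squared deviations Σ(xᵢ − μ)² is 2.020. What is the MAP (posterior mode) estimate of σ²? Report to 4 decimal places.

0.9378

With known mean μ and an Inverse-Gamma(α, β) prior on σ², the Normal likelihood is conjugate: posterior is Inv-Gamma(α + n/2, β + Σ(xᵢ−μ)²/2).
Posterior: Inv-Gamma(8.8 + 9/2, 12.4 + 2.020/2) = Inv-Gamma(13.30, 13.4100).
Mode = β/(α+1) = 13.4100/14.30 = 0.9378.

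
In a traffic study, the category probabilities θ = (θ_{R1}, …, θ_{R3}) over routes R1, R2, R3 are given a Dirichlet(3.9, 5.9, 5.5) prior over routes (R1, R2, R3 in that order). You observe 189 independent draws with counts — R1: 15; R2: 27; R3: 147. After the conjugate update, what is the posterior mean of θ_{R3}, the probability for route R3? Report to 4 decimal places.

The Dirichlet prior is conjugate to the Multinomial likelihood: each posterior αⱼ = prior αⱼ + observed count nⱼ.
Posterior concentration: (18.9, 32.9, 152.5), total = 204.3.
E[θ_{R3}|data] = α_{R3}/Σα = 152.5/204.3 = 0.7465.

0.7465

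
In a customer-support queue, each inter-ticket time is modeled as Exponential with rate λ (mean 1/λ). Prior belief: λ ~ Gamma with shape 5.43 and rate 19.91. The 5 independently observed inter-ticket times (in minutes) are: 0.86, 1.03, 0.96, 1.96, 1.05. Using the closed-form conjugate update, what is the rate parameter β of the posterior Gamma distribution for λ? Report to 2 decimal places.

With a Gamma(shape α, rate β) prior on the exponential rate λ, the posterior after n observations with total T = Σxᵢ is Gamma(α+n, β+T).
Sum of observations T = 5.86 minutes; n = 5.
Posterior: Gamma(5.43+5, 19.91+5.86) = Gamma(10.43, 25.77).
Posterior β = 25.77.

25.77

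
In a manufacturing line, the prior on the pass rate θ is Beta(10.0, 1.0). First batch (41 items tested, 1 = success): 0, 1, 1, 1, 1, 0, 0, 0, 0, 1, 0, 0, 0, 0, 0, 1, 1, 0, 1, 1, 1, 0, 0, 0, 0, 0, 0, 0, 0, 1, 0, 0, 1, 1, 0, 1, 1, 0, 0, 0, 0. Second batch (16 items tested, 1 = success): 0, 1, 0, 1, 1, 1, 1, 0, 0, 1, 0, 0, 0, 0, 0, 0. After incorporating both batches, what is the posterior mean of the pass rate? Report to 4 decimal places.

The Beta prior is conjugate to a Binomial/Bernoulli likelihood; the update adds successes to α and failures to β.
After batch 1: Beta(10.0+15, 1.0+26) = Beta(25.0, 27.0).
After batch 2: Beta(25.0+6, 27.0+10) = Beta(31.0, 37.0).
Posterior mean = α/(α+β) = 31.0/68.0 = 0.4559.

0.4559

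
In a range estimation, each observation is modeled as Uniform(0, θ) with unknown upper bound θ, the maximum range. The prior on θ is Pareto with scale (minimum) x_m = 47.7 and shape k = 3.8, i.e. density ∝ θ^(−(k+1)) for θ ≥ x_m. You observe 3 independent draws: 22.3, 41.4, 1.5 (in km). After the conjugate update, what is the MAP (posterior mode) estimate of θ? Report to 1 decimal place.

A Pareto(scale x_m, shape k) prior on the upper bound θ of Uniform(0, θ) is conjugate: posterior is Pareto(max(x_m, max xᵢ), k + n).
Sample maximum = 41.4; prior scale x_m = 47.7 → posterior scale = max = 47.7.
Posterior shape = 3.8 + 3 = 6.8.
The Pareto density is decreasing on [x_m, ∞), so the mode is x_m = 47.7.

47.7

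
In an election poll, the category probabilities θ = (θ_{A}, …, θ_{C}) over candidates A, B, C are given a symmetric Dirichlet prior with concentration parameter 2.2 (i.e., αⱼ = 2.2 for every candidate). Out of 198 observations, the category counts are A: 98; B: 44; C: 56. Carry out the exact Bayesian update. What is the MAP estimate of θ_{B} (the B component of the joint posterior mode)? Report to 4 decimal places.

0.2242

The Dirichlet prior is conjugate to the Multinomial likelihood: each posterior αⱼ = prior αⱼ + observed count nⱼ.
Posterior concentration: (100.2, 46.2, 58.2), total = 204.6.
Joint mode component: (α_{B}−1)/(Σα−K) = 45.2/201.6 = 0.2242.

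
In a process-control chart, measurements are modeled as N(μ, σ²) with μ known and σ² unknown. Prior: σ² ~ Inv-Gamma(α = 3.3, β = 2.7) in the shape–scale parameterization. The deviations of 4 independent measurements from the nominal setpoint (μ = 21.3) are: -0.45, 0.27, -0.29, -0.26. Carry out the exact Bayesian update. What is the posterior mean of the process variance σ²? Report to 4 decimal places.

0.6776

With known mean μ and an Inverse-Gamma(α, β) prior on σ², the Normal likelihood is conjugate: posterior is Inv-Gamma(α + n/2, β + Σ(xᵢ−μ)²/2).
Σ(xᵢ−μ)² = (-0.45)² + (0.27)² + (-0.29)² + (-0.26)² = 0.4271.
Posterior: Inv-Gamma(3.3 + 4/2, 2.7 + 0.4271/2) = Inv-Gamma(5.30, 2.91355).
E[σ²|data] = β/(α−1) = 2.91355/4.30 = 0.6776.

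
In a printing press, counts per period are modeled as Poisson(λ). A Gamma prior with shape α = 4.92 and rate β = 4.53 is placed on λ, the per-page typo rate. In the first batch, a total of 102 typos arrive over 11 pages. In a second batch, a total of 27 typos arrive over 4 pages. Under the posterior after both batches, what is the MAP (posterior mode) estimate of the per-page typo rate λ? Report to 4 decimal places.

6.8059

With a Gamma(shape α, rate β) prior, the Poisson likelihood is conjugate: the posterior is Gamma(α + ΣXᵢ, β + n).
After batch 1: Gamma(α+S, β+n) = Gamma(4.92+102, 4.53+11) = Gamma(106.92, 15.53).
After batch 2: Gamma(α+S, β+n) = Gamma(106.92+27, 15.53+4) = Gamma(133.92, 19.53).
Mode of Gamma(α,β) for α≥1 is (α−1)/β = 132.92/19.53 = 6.8059.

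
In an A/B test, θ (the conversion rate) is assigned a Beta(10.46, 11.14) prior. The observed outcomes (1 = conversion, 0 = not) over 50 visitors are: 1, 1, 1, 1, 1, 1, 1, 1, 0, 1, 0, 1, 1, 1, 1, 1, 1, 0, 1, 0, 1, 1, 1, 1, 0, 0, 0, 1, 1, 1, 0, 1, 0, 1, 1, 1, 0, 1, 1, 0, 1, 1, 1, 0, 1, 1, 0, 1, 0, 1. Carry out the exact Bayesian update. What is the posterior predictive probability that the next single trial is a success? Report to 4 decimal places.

The Beta prior is conjugate to a Binomial/Bernoulli likelihood; the update adds successes to α and failures to β.
Posterior: Beta(α+k, β+n−k) = Beta(10.46+36, 11.14+14) = Beta(46.46, 25.14).
For a single future Bernoulli trial, P(success | data) = α/(α+β) = 0.6489.

0.6489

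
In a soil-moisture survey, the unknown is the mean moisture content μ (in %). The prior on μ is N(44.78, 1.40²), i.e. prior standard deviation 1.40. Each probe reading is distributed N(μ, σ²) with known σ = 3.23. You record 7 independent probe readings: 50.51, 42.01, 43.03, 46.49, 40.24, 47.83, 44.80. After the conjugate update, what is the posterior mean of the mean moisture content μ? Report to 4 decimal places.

44.8977

For Normal data with known variance σ², a Normal(μ₀, σ₀²) prior on μ is conjugate. Posterior precision = 1/σ₀² + n/σ²; posterior mean is the precision-weighted average of μ₀ and x̄.
Σxᵢ = 50.51 + 42.01 + 43.03 + 46.49 + 40.24 + 47.83 + 44.80 = 314.91, so n·x̄ = 314.91.
σ₀² = 1.40² = 1.96, σ² = 3.23² = 10.4329; σ² + n·σ₀² = 10.4329 + 7·1.96 = 24.1529.
Posterior mean = (μ₀/σ₀² + n·x̄/σ²)/(1/σ₀² + n/σ²) = (σ²·μ₀ + σ₀²·n·x̄)/(σ² + n·σ₀²) = (10.4329·44.78 + 1.96·314.91)/24.1529 = 1084.408862/24.1529 = 44.8977.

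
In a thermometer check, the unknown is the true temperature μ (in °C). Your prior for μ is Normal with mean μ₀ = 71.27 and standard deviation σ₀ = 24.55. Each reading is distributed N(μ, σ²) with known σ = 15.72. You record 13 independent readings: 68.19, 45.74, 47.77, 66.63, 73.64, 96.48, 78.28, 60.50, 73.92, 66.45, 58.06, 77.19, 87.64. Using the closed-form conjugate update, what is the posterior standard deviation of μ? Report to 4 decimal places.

4.2928

For Normal data with known variance σ², a Normal(μ₀, σ₀²) prior on μ is conjugate. Posterior precision = 1/σ₀² + n/σ²; posterior mean is the precision-weighted average of μ₀ and x̄.
σ₀² = 24.55² = 602.7025, σ² = 15.72² = 247.1184; σ² + n·σ₀² = 247.1184 + 13·602.7025 = 8082.2509.
Posterior precision = 1/σ₀² + n/σ² = 1/602.7025 + 13/247.1184 = (σ² + n·σ₀²)/(σ₀²σ²) = 8082.2509/(602.7025·247.1184); posterior variance σₙ² = σ₀²σ²/(σ² + n·σ₀²) = 602.7025·247.1184/8082.2509 = 18.427896.
Posterior SD = √σₙ² = √(602.7025·247.1184/8082.2509) = 4.2928.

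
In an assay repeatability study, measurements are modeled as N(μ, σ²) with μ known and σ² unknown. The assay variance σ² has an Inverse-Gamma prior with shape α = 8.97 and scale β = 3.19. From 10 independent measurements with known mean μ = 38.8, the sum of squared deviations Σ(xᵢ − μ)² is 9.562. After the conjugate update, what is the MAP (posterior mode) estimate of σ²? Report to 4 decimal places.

0.5325

With known mean μ and an Inverse-Gamma(α, β) prior on σ², the Normal likelihood is conjugate: posterior is Inv-Gamma(α + n/2, β + Σ(xᵢ−μ)²/2).
Posterior: Inv-Gamma(8.97 + 10/2, 3.19 + 9.562/2) = Inv-Gamma(13.97, 7.9710).
Mode = β/(α+1) = 7.9710/14.97 = 0.5325.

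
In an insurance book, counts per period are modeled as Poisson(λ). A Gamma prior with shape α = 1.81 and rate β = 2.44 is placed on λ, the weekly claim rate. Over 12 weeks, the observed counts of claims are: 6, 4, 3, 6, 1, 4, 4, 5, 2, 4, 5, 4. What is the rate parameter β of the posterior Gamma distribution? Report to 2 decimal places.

14.44

With a Gamma(shape α, rate β) prior, the Poisson likelihood is conjugate: the posterior is Gamma(α + ΣXᵢ, β + n).
Sum of counts S = 48 over n = 12 weeks.
Posterior: Gamma(α+S, β+n) = Gamma(1.81+48, 2.44+12) = Gamma(49.81, 14.44).
Posterior β = 14.44.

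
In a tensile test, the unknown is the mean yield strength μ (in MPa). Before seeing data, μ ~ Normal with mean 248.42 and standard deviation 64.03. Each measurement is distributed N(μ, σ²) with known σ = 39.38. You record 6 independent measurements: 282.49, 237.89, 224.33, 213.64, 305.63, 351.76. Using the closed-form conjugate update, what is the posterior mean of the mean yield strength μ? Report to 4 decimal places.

268.0523

For Normal data with known variance σ², a Normal(μ₀, σ₀²) prior on μ is conjugate. Posterior precision = 1/σ₀² + n/σ²; posterior mean is the precision-weighted average of μ₀ and x̄.
Σxᵢ = 282.49 + 237.89 + 224.33 + 213.64 + 305.63 + 351.76 = 1615.74, so n·x̄ = 1615.74.
σ₀² = 64.03² = 4099.8409, σ² = 39.38² = 1550.7844; σ² + n·σ₀² = 1550.7844 + 6·4099.8409 = 26149.8298.
Posterior mean = (μ₀/σ₀² + n·x̄/σ²)/(1/σ₀² + n/σ²) = (σ²·μ₀ + σ₀²·n·x̄)/(σ² + n·σ₀²) = (1550.7844·248.42 + 4099.8409·1615.74)/26149.8298 = 7009522.796414/26149.8298 = 268.0523.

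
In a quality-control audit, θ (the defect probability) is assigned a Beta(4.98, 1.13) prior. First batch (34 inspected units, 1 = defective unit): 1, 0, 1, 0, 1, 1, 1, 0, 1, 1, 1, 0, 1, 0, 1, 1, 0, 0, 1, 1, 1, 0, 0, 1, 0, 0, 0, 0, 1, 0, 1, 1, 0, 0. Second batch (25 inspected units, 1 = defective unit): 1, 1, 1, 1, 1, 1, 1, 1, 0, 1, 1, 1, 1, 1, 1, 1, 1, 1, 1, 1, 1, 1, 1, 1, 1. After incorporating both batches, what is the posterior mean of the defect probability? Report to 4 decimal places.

The Beta prior is conjugate to a Binomial/Bernoulli likelihood; the update adds successes to α and failures to β.
After batch 1: Beta(4.98+18, 1.13+16) = Beta(22.98, 17.13).
After batch 2: Beta(22.98+24, 17.13+1) = Beta(46.98, 18.13).
Posterior mean = α/(α+β) = 46.98/65.11 = 0.7215.

0.7215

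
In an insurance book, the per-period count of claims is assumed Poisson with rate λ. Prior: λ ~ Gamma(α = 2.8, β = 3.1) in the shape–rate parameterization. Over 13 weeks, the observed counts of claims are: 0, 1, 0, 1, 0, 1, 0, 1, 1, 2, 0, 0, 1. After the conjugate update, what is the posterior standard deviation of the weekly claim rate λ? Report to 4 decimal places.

With a Gamma(shape α, rate β) prior, the Poisson likelihood is conjugate: the posterior is Gamma(α + ΣXᵢ, β + n).
Sum of counts S = 8 over n = 13 weeks.
Posterior: Gamma(α+S, β+n) = Gamma(2.8+8, 3.1+13) = Gamma(10.8, 16.1).
SD = √α/β = √10.8/16.1 = 0.2041.

0.2041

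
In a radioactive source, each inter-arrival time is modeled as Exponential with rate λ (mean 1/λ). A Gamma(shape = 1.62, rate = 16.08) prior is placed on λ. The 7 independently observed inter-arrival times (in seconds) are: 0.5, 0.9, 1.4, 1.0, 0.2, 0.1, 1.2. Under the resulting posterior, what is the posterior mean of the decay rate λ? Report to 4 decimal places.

0.4032

With a Gamma(shape α, rate β) prior on the exponential rate λ, the posterior after n observations with total T = Σxᵢ is Gamma(α+n, β+T).
Sum of observations T = 5.3 seconds; n = 7.
Posterior: Gamma(1.62+7, 16.08+5.3) = Gamma(8.62, 21.38).
Posterior mean of λ = α/β = 8.62/21.38 = 0.4032.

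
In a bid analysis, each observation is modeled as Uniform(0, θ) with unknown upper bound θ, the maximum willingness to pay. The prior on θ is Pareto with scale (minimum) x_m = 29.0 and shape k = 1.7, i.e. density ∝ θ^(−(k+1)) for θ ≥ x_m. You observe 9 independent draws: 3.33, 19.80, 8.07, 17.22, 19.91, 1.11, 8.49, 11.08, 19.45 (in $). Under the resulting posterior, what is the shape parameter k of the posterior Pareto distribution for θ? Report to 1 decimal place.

10.7

A Pareto(scale x_m, shape k) prior on the upper bound θ of Uniform(0, θ) is conjugate: posterior is Pareto(max(x_m, max xᵢ), k + n).
Sample maximum = 19.91; prior scale x_m = 29.0 → posterior scale = max = 29.00.
Posterior shape = 1.7 + 9 = 10.7.
Posterior shape k = 10.7.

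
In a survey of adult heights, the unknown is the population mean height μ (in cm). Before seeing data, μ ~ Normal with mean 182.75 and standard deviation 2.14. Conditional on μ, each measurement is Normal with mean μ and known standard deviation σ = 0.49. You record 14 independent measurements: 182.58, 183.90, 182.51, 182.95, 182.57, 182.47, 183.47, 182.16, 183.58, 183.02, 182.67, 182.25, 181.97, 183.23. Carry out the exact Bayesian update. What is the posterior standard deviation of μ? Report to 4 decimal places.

For Normal data with known variance σ², a Normal(μ₀, σ₀²) prior on μ is conjugate. Posterior precision = 1/σ₀² + n/σ²; posterior mean is the precision-weighted average of μ₀ and x̄.
σ₀² = 2.14² = 4.5796, σ² = 0.49² = 0.2401; σ² + n·σ₀² = 0.2401 + 14·4.5796 = 64.3545.
Posterior precision = 1/σ₀² + n/σ² = 1/4.5796 + 14/0.2401 = (σ² + n·σ₀²)/(σ₀²σ²) = 64.3545/(4.5796·0.2401); posterior variance σₙ² = σ₀²σ²/(σ² + n·σ₀²) = 4.5796·0.2401/64.3545 = 0.017086.
Posterior SD = √σₙ² = √(4.5796·0.2401/64.3545) = 0.1307.

0.1307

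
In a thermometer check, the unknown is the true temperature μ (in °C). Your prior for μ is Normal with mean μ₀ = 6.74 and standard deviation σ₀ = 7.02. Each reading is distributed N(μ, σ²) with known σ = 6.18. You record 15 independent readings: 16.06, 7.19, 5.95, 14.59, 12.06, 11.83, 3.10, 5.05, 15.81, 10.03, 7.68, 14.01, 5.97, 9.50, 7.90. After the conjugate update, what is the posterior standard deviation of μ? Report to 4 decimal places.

1.5560

For Normal data with known variance σ², a Normal(μ₀, σ₀²) prior on μ is conjugate. Posterior precision = 1/σ₀² + n/σ²; posterior mean is the precision-weighted average of μ₀ and x̄.
σ₀² = 7.02² = 49.2804, σ² = 6.18² = 38.1924; σ² + n·σ₀² = 38.1924 + 15·49.2804 = 777.3984.
Posterior precision = 1/σ₀² + n/σ² = 1/49.2804 + 15/38.1924 = (σ² + n·σ₀²)/(σ₀²σ²) = 777.3984/(49.2804·38.1924); posterior variance σₙ² = σ₀²σ²/(σ² + n·σ₀²) = 49.2804·38.1924/777.3984 = 2.421071.
Posterior SD = √σₙ² = √(49.2804·38.1924/777.3984) = 1.5560.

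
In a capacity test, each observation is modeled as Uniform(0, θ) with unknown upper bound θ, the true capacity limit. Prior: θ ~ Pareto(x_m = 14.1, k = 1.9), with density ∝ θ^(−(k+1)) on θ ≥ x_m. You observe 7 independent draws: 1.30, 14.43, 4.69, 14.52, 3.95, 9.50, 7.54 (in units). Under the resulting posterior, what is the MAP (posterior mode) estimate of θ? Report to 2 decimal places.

A Pareto(scale x_m, shape k) prior on the upper bound θ of Uniform(0, θ) is conjugate: posterior is Pareto(max(x_m, max xᵢ), k + n).
Sample maximum = 14.52; prior scale x_m = 14.1 → posterior scale = max = 14.52.
Posterior shape = 1.9 + 7 = 8.9.
The Pareto density is decreasing on [x_m, ∞), so the mode is x_m = 14.52.

14.52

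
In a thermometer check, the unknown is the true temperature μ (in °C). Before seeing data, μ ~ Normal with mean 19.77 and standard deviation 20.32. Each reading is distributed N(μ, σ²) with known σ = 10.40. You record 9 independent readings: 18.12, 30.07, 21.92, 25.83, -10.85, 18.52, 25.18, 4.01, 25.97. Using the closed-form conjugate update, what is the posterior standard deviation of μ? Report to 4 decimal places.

3.4173

For Normal data with known variance σ², a Normal(μ₀, σ₀²) prior on μ is conjugate. Posterior precision = 1/σ₀² + n/σ²; posterior mean is the precision-weighted average of μ₀ and x̄.
σ₀² = 20.32² = 412.9024, σ² = 10.40² = 108.16; σ² + n·σ₀² = 108.16 + 9·412.9024 = 3824.2816.
Posterior precision = 1/σ₀² + n/σ² = 1/412.9024 + 9/108.16 = (σ² + n·σ₀²)/(σ₀²σ²) = 3824.2816/(412.9024·108.16); posterior variance σₙ² = σ₀²σ²/(σ² + n·σ₀²) = 412.9024·108.16/3824.2816 = 11.677886.
Posterior SD = √σₙ² = √(412.9024·108.16/3824.2816) = 3.4173.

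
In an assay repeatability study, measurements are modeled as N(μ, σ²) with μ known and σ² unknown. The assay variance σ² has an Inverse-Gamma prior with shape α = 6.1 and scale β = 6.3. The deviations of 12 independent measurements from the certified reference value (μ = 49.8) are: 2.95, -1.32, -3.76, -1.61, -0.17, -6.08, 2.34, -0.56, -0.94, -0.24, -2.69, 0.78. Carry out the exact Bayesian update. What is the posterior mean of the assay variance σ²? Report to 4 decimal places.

With known mean μ and an Inverse-Gamma(α, β) prior on σ², the Normal likelihood is conjugate: posterior is Inv-Gamma(α + n/2, β + Σ(xᵢ−μ)²/2).
Σ(xᵢ−μ)² = (2.95)² + (-1.32)² + (-3.76)² + (-1.61)² + (-0.17)² + (-6.08)² + (2.34)² + (-0.56)² + (-0.94)² + (-0.24)² + (-2.69)² + (0.78)² = 78.7448.
Posterior: Inv-Gamma(6.1 + 12/2, 6.3 + 78.7448/2) = Inv-Gamma(12.10, 45.67240).
E[σ²|data] = β/(α−1) = 45.67240/11.10 = 4.1146.

4.1146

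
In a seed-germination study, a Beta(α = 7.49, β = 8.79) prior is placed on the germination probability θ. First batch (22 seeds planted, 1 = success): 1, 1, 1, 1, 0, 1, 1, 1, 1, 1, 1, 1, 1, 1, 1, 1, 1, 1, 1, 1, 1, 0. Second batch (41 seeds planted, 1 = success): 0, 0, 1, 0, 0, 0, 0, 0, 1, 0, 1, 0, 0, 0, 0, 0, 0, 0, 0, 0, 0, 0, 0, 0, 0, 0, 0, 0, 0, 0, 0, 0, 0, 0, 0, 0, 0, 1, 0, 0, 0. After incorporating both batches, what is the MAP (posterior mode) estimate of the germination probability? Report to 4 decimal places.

0.3945

The Beta prior is conjugate to a Binomial/Bernoulli likelihood; the update adds successes to α and failures to β.
After batch 1: Beta(7.49+20, 8.79+2) = Beta(27.49, 10.79).
After batch 2: Beta(27.49+4, 10.79+37) = Beta(31.49, 47.79).
Mode of Beta(a,b) for a,b>1 is (a−1)/(a+b−2) = 30.49/77.28 = 0.3945.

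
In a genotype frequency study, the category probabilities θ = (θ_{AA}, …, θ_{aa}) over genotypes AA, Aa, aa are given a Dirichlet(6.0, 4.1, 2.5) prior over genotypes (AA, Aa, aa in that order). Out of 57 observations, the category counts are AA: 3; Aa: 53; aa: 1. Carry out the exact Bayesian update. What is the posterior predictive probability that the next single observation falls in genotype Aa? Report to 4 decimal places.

The Dirichlet prior is conjugate to the Multinomial likelihood: each posterior αⱼ = prior αⱼ + observed count nⱼ.
Posterior concentration: (9.0, 57.1, 3.5), total = 69.6.
P(next = Aa | data) = α_{Aa}/Σα = 0.8204.

0.8204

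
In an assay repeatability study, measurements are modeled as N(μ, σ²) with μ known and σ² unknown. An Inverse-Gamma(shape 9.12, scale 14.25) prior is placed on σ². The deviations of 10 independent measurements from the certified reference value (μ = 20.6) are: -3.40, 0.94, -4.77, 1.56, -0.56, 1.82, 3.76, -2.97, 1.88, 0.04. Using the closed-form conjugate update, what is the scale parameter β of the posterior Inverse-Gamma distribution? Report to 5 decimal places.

48.12530

With known mean μ and an Inverse-Gamma(α, β) prior on σ², the Normal likelihood is conjugate: posterior is Inv-Gamma(α + n/2, β + Σ(xᵢ−μ)²/2).
Σ(xᵢ−μ)² = (-3.40)² + (0.94)² + (-4.77)² + (1.56)² + (-0.56)² + (1.82)² + (3.76)² + (-2.97)² + (1.88)² + (0.04)² = 67.7506.
Posterior: Inv-Gamma(9.12 + 10/2, 14.25 + 67.7506/2) = Inv-Gamma(14.12, 48.12530).
Posterior β = 48.12530.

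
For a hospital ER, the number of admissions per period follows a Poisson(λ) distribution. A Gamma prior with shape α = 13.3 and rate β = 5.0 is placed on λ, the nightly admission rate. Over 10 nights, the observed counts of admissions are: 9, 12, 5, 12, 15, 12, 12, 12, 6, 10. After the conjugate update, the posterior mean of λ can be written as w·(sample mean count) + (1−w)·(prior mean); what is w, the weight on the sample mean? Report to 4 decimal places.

0.6667

With a Gamma(shape α, rate β) prior, the Poisson likelihood is conjugate: the posterior is Gamma(α + ΣXᵢ, β + n).
Posterior mean = (α₀+S)/(β₀+n) = [n/(β₀+n)]·(S/n) + [β₀/(β₀+n)]·(α₀/β₀), so only n and β₀ enter the weight.
Weight on data w = n/(β₀+n) = 10/(5.0+10) = 10/15.0 = 0.6667.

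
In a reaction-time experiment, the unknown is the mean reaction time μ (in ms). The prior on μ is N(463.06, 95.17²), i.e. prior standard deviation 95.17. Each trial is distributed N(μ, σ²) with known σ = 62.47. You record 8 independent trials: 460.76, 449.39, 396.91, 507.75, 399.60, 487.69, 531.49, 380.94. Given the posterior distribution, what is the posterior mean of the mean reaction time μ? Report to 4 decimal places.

452.3909

For Normal data with known variance σ², a Normal(μ₀, σ₀²) prior on μ is conjugate. Posterior precision = 1/σ₀² + n/σ²; posterior mean is the precision-weighted average of μ₀ and x̄.
Σxᵢ = 460.76 + 449.39 + 396.91 + 507.75 + 399.60 + 487.69 + 531.49 + 380.94 = 3614.53, so n·x̄ = 3614.53.
σ₀² = 95.17² = 9057.3289, σ² = 62.47² = 3902.5009; σ² + n·σ₀² = 3902.5009 + 8·9057.3289 = 76361.1321.
Posterior mean = (μ₀/σ₀² + n·x̄/σ²)/(1/σ₀² + n/σ²) = (σ²·μ₀ + σ₀²·n·x̄)/(σ² + n·σ₀²) = (3902.5009·463.06 + 9057.3289·3614.53)/76361.1321 = 34545079.095671/76361.1321 = 452.3909.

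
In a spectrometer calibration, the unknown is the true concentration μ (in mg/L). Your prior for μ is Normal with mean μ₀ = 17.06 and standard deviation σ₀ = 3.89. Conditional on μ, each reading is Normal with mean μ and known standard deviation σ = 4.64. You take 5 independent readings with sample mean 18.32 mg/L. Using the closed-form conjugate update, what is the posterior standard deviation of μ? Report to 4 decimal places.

For Normal data with known variance σ², a Normal(μ₀, σ₀²) prior on μ is conjugate. Posterior precision = 1/σ₀² + n/σ²; posterior mean is the precision-weighted average of μ₀ and x̄.
σ₀² = 3.89² = 15.1321, σ² = 4.64² = 21.5296; σ² + n·σ₀² = 21.5296 + 5·15.1321 = 97.1901.
Posterior precision = 1/σ₀² + n/σ² = 1/15.1321 + 5/21.5296 = (σ² + n·σ₀²)/(σ₀²σ²) = 97.1901/(15.1321·21.5296); posterior variance σₙ² = σ₀²σ²/(σ² + n·σ₀²) = 15.1321·21.5296/97.1901 = 3.352070.
Posterior SD = √σₙ² = √(15.1321·21.5296/97.1901) = 1.8309.

1.8309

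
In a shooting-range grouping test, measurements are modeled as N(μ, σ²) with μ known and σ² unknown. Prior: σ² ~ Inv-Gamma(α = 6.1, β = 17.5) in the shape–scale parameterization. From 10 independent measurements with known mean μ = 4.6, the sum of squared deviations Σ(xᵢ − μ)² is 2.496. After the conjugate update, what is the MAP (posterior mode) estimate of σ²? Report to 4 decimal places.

1.5494

With known mean μ and an Inverse-Gamma(α, β) prior on σ², the Normal likelihood is conjugate: posterior is Inv-Gamma(α + n/2, β + Σ(xᵢ−μ)²/2).
Posterior: Inv-Gamma(6.1 + 10/2, 17.5 + 2.496/2) = Inv-Gamma(11.10, 18.7480).
Mode = β/(α+1) = 18.7480/12.10 = 1.5494.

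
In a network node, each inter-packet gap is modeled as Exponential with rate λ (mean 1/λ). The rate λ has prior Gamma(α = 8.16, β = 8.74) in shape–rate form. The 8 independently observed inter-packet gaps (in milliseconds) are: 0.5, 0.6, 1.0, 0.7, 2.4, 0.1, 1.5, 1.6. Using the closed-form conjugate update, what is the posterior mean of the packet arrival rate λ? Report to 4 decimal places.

With a Gamma(shape α, rate β) prior on the exponential rate λ, the posterior after n observations with total T = Σxᵢ is Gamma(α+n, β+T).
Sum of observations T = 8.4 milliseconds; n = 8.
Posterior: Gamma(8.16+8, 8.74+8.4) = Gamma(16.16, 17.14).
Posterior mean of λ = α/β = 16.16/17.14 = 0.9428.

0.9428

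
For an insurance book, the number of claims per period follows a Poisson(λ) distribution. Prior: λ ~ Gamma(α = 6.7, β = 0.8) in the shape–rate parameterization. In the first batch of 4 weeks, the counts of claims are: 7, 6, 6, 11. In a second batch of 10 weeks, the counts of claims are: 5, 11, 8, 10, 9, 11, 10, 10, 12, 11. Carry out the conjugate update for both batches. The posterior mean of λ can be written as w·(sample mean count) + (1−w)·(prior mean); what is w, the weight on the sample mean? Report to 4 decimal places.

With a Gamma(shape α, rate β) prior, the Poisson likelihood is conjugate: the posterior is Gamma(α + ΣXᵢ, β + n).
Total number of weeks: n = 4 + 10 = 14.
Posterior mean = (α₀+S)/(β₀+n) = [n/(β₀+n)]·(S/n) + [β₀/(β₀+n)]·(α₀/β₀), so only n and β₀ enter the weight.
Weight on data w = n/(β₀+n) = 14/(0.8+14) = 14/14.8 = 0.9459.

0.9459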